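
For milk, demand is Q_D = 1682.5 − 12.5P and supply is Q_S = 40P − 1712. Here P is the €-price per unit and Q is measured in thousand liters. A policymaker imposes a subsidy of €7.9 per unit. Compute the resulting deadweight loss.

In inverse form: demand P = 134.6 − 0.08Q, supply P = 42.8 + 0.025Q.
Competitive equilibrium: 134.6 − 0.08Q = 42.8 + 0.025Q → Q* = 874.2857, P* = 64.6571.
The subsidy lowers effective supply by 7.9: P = 34.9 + 0.025Q.
New quantity: 134.6 − 0.08Q = 34.9 + 0.025Q → Q' = 949.5238.
Overproduction ΔQ = 949.5238 − 874.2857 = 75.2381; wedge = subsidy = 7.9.
Welfare loss = ½ × 75.2381 × 7.9 = €297.19 thousand.

€297.19 thousand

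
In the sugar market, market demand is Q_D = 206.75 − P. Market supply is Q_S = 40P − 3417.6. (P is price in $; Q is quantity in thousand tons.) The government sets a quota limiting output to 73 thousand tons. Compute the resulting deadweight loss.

$1054.08 thousand

In inverse form: demand P = 206.75 − Q, supply P = 85.44 + 0.025Q.
Competitive equilibrium: 206.75 − Q = 85.44 + 0.025Q → Q* = 118.3512, P* = 88.3988.
At Q = 73: demand price = 206.75 − 1·73 = 133.75; supply price = 85.44 + 0.025·73 = 87.265.
ΔQ = 118.3512 − 73 = 45.3512; wedge = 133.75 − 87.265 = 46.485.
The triangle = ½ × 45.3512 × 46.485 = $1054.08 thousand.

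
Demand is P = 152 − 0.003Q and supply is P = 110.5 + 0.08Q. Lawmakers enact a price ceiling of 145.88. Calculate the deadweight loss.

Competitive equilibrium: 152 − 0.003Q = 110.5 + 0.08Q → Q* = 500, P* = 150.5.
At the ceiling P = 145.88, quantity supplied = (145.88 − 110.5)/0.08 = 442.25.
Willingness to pay at Q' = 442.25: 152 − 0.003·442.25 = 150.6733.
ΔQ = 500 − 442.25 = 57.75; wedge = 150.6733 − 145.88 = 4.7933.
The triangle = ½ × 57.75 × 4.7933 = 138.41.

138.41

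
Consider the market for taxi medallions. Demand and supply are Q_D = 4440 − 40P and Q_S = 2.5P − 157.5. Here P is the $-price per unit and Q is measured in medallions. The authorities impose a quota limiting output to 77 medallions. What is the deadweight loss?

$274.50

In inverse form: demand P = 111 − 0.025Q, supply P = 63 + 0.4Q.
Competitive equilibrium: 111 − 0.025Q = 63 + 0.4Q → Q* = 112.9412, P* = 108.1765.
At Q = 77: demand price = 111 − 0.025·77 = 109.075; supply price = 63 + 0.4·77 = 93.8.
ΔQ = 112.9412 − 77 = 35.9412; wedge = 109.075 − 93.8 = 15.275.
Welfare loss = ½ × 35.9412 × 15.275 = $274.50.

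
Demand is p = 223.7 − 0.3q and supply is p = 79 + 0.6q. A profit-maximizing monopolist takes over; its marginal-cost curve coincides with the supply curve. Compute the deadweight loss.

727.02

Competitive equilibrium: 223.7 − 0.3q = 79 + 0.6q → q* = 160.7778, p* = 175.4667.
Marginal revenue: MR = 223.7 − 0.6q. Set MR = MC: 223.7 − 0.6q = 79 + 0.6q → q_m = 120.5833.
Price p_m = 223.7 − 0.3·120.5833 = 187.525; MC(q_m) = 79 + 0.6·120.5833 = 151.35.
Competitive q* = 160.7778, so Δq = 40.1945; wedge = 187.525 − 151.35 = 36.175.
Welfare loss = ½ × 40.1945 × 36.175 = 727.02.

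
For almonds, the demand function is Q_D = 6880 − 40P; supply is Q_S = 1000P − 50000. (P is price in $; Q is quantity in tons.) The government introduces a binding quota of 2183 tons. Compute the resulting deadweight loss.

In inverse form: demand P = 172 − 0.025Q, supply P = 50 + 0.001Q.
Competitive equilibrium: 172 − 0.025Q = 50 + 0.001Q → Q* = 4692.3077, P* = 54.6923.
At Q = 2183: demand price = 172 − 0.025·2183 = 117.425; supply price = 50 + 0.001·2183 = 52.183.
ΔQ = 4692.3077 − 2183 = 2509.3077; wedge = 117.425 − 52.183 = 65.242.
Deadweight loss = ½ × 2509.3077 × 65.242 = $81856.13.

$81856.13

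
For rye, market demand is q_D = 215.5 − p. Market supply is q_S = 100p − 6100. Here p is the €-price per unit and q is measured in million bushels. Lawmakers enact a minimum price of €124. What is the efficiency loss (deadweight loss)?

In inverse form: demand p = 215.5 − q, supply p = 61 + 0.01q.
Competitive equilibrium: 215.5 − q = 61 + 0.01q → q* = 152.9703, p* = 62.5297.
At the floor p = 124, quantity demanded = (215.5 − 124)/1 = 91.5.
Sellers' marginal cost at q' = 91.5: 61 + 0.01·91.5 = 61.915.
Δq = 152.9703 − 91.5 = 61.4703; wedge = 124 − 61.915 = 62.085.
The triangle = ½ × 61.4703 × 62.085 = €1908.19 million.

€1908.19 million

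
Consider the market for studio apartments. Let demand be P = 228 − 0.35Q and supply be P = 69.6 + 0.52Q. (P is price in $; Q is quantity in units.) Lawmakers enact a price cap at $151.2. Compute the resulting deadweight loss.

Competitive equilibrium: 228 − 0.35Q = 69.6 + 0.52Q → Q* = 182.069, P* = 164.2759.
At the ceiling P = 151.2, quantity supplied = (151.2 − 69.6)/0.52 = 156.9231.
Willingness to pay at Q' = 156.9231: 228 − 0.35·156.9231 = 173.0769.
ΔQ = 182.069 − 156.9231 = 25.1459; wedge = 173.0769 − 151.2 = 21.8769.
DWL = ½ × 25.1459 × 21.8769 = $275.06.

$275.06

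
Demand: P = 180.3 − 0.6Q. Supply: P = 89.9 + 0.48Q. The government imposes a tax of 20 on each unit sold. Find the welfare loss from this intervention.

Competitive equilibrium: 180.3 − 0.6Q = 89.9 + 0.48Q → Q* = 83.7037, P* = 130.0778.
With the tax, the buyer price exceeds the seller price by 20: (180.3 − 0.6Q) − (89.9 + 0.48Q) = 20 → Q' = 65.1852.
ΔQ = 83.7037 − 65.1852 = 18.5185; the wedge equals the tax, 20.
The triangle = ½ × 18.5185 × 20 = 185.19.

185.19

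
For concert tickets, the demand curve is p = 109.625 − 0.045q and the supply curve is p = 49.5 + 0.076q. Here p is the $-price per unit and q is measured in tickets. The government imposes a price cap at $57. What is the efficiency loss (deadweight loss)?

$9593.88

Competitive equilibrium: 109.625 − 0.045q = 49.5 + 0.076q → q* = 496.90083, p* = 87.26446.
At the ceiling p = 57, quantity supplied = (57 − 49.5)/0.076 = 98.68421.
Willingness to pay at q' = 98.68421: 109.625 − 0.045·98.68421 = 105.18421.
Δq = 496.90083 − 98.68421 = 398.21662; wedge = 105.18421 − 57 = 48.18421.
Welfare loss = ½ × 398.21662 × 48.18421 = $9593.88.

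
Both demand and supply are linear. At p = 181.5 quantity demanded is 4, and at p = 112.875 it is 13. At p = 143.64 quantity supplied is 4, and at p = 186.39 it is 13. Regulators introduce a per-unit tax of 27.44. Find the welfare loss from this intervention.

Demand slope = (112.875 − 181.5)/(13 − 4) = −7.625, so p = 212 − 7.625q.
Supply slope = (186.39 − 143.64)/(13 − 4) = 4.75, so p = 124.64 + 4.75q.
Competitive equilibrium: 212 − 7.625q = 124.64 + 4.75q → q* = 7.0594, p* = 158.1721.
With the tax, the buyer price exceeds the seller price by 27.44: (212 − 7.625q) − (124.64 + 4.75q) = 27.44 → q' = 4.842.
Δq = 7.0594 − 4.842 = 2.2174; the wedge equals the tax, 27.44.
DWL = ½ × 2.2174 × 27.44 = 30.42.

30.42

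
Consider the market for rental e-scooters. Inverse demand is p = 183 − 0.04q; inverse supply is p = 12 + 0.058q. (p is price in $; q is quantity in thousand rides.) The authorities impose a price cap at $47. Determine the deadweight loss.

$63842.46 thousand

Competitive equilibrium: 183 − 0.04q = 12 + 0.058q → q* = 1744.89796, p* = 113.20408.
At the ceiling p = 47, quantity supplied = (47 − 12)/0.058 = 603.44828.
Willingness to pay at q' = 603.44828: 183 − 0.04·603.44828 = 158.86207.
Δq = 1744.89796 − 603.44828 = 1141.44968; wedge = 158.86207 − 47 = 111.86207.
DWL = ½ × 1141.44968 × 111.86207 = $63842.46 thousand.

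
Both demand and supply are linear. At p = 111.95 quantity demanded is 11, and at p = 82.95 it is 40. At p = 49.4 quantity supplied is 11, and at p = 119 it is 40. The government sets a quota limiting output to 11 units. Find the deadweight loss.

Demand slope = (82.95 − 111.95)/(40 − 11) = −1, so p = 122.95 − q.
Supply slope = (119 − 49.4)/(40 − 11) = 2.4, so p = 23 + 2.4q.
Competitive equilibrium: 122.95 − q = 23 + 2.4q → q* = 29.3971, p* = 93.5529.
At q = 11: demand price = 122.95 − 1·11 = 111.95; supply price = 23 + 2.4·11 = 49.4.
Δq = 29.3971 − 11 = 18.3971; wedge = 111.95 − 49.4 = 62.55.
The triangle = ½ × 18.3971 × 62.55 = 575.37.

575.37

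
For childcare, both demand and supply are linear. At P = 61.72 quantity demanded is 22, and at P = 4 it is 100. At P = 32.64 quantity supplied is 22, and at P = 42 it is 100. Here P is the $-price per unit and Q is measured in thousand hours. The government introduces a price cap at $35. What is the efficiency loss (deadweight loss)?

Demand slope = (4 − 61.72)/(100 − 22) = −0.74, so P = 78 − 0.74Q.
Supply slope = (42 − 32.64)/(100 − 22) = 0.12, so P = 30 + 0.12Q.
Competitive equilibrium: 78 − 0.74Q = 30 + 0.12Q → Q* = 55.814, P* = 36.6977.
At the ceiling P = 35, quantity supplied = (35 − 30)/0.12 = 41.6667.
Willingness to pay at Q' = 41.6667: 78 − 0.74·41.6667 = 47.1666.
ΔQ = 55.814 − 41.6667 = 14.1473; wedge = 47.1666 − 35 = 12.1666.
DWL = ½ × 14.1473 × 12.1666 = $86.06 thousand.

$86.06 thousand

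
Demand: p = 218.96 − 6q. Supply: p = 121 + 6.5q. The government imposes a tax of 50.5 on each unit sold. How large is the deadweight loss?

Competitive equilibrium: 218.96 − 6q = 121 + 6.5q → q* = 7.8368, p* = 171.9392.
With the tax, the buyer price exceeds the seller price by 50.5: (218.96 − 6q) − (121 + 6.5q) = 50.5 → q' = 3.7968.
Δq = 7.8368 − 3.7968 = 4.04; the wedge equals the tax, 50.5.
The triangle = ½ × 4.04 × 50.5 = 102.01.

102.01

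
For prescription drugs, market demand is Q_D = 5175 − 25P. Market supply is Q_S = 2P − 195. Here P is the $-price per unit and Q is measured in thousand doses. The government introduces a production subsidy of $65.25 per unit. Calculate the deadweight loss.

$3942.19 thousand

In inverse form: demand P = 207 − 0.04Q, supply P = 97.5 + 0.5Q.
Competitive equilibrium: 207 − 0.04Q = 97.5 + 0.5Q → Q* = 202.7778, P* = 198.8889.
The subsidy lowers effective supply by 65.25: P = 32.25 + 0.5Q.
New quantity: 207 − 0.04Q = 32.25 + 0.5Q → Q' = 323.6111.
Overproduction ΔQ = 323.6111 − 202.7778 = 120.8333; wedge = subsidy = 65.25.
Deadweight loss = ½ × 120.8333 × 65.25 = $3942.19 thousand.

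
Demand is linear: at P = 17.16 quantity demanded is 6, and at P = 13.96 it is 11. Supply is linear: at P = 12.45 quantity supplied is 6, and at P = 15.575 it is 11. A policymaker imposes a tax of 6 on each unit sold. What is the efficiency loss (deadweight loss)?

Demand slope = (13.96 − 17.16)/(11 − 6) = −0.64, so P = 21 − 0.64Q.
Supply slope = (15.575 − 12.45)/(11 − 6) = 0.625, so P = 8.7 + 0.625Q.
Competitive equilibrium: 21 − 0.64Q = 8.7 + 0.625Q → Q* = 9.7233, P* = 14.7771.
With the tax, the buyer price exceeds the seller price by 6: (21 − 0.64Q) − (8.7 + 0.625Q) = 6 → Q' = 4.9802.
ΔQ = 9.7233 − 4.9802 = 4.7431; the wedge equals the tax, 6.
DWL = ½ × 4.7431 × 6 = 14.23.

14.23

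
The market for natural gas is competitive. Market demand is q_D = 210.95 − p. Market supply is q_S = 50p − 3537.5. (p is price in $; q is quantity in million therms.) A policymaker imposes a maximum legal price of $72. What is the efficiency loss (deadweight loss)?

$2865 million

In inverse form: demand p = 210.95 − q, supply p = 70.75 + 0.02q.
Competitive equilibrium: 210.95 − q = 70.75 + 0.02q → q* = 137.451, p* = 73.499.
At the ceiling p = 72, quantity supplied = (72 − 70.75)/0.02 = 62.5.
Willingness to pay at q' = 62.5: 210.95 − 1·62.5 = 148.45.
Δq = 137.451 − 62.5 = 74.951; wedge = 148.45 − 72 = 76.45.
The triangle = ½ × 74.951 × 76.45 = $2865 million.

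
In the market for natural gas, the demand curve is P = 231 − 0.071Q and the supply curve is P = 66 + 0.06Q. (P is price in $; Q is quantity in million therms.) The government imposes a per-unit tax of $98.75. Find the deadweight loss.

$37219.70 million

Competitive equilibrium: 231 − 0.071Q = 66 + 0.06Q → Q* = 1259.542, P* = 141.5725.
With the tax, the buyer price exceeds the seller price by 98.75: (231 − 0.071Q) − (66 + 0.06Q) = 98.75 → Q' = 505.7252.
ΔQ = 1259.542 − 505.7252 = 753.8168; the wedge equals the tax, 98.75.
The triangle = ½ × 753.8168 × 98.75 = $37219.70 million.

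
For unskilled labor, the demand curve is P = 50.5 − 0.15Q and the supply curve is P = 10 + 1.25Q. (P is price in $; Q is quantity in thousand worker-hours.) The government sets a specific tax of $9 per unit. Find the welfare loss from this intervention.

Competitive equilibrium: 50.5 − 0.15Q = 10 + 1.25Q → Q* = 28.9286, P* = 46.1607.
With the tax, the buyer price exceeds the seller price by 9: (50.5 − 0.15Q) − (10 + 1.25Q) = 9 → Q' = 22.5.
ΔQ = 28.9286 − 22.5 = 6.4286; the wedge equals the tax, 9.
DWL = ½ × 6.4286 × 9 = $28.93 thousand.

$28.93 thousand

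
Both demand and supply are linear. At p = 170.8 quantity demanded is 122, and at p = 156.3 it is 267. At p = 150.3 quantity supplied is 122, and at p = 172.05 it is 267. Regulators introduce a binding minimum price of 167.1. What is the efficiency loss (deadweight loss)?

Demand slope = (156.3 − 170.8)/(267 − 122) = −0.1, so p = 183 − 0.1q.
Supply slope = (172.05 − 150.3)/(267 − 122) = 0.15, so p = 132 + 0.15q.
Competitive equilibrium: 183 − 0.1q = 132 + 0.15q → q* = 204, p* = 162.6.
At the floor p = 167.1, quantity demanded = (183 − 167.1)/0.1 = 159.
Sellers' marginal cost at q' = 159: 132 + 0.15·159 = 155.85.
Δq = 204 − 159 = 45; wedge = 167.1 − 155.85 = 11.25.
Deadweight loss = ½ × 45 × 11.25 = 253.125.

253.125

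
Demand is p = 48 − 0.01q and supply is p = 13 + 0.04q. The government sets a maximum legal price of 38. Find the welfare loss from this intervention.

Competitive equilibrium: 48 − 0.01q = 13 + 0.04q → q* = 700, p* = 41.
At the ceiling p = 38, quantity supplied = (38 − 13)/0.04 = 625.
Willingness to pay at q' = 625: 48 − 0.01·625 = 41.75.
Δq = 700 − 625 = 75; wedge = 41.75 − 38 = 3.75.
DWL = ½ × 75 × 3.75 = 140.625.

140.625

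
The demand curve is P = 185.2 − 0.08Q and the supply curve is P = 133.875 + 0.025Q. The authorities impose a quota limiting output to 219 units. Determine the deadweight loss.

Competitive equilibrium: 185.2 − 0.08Q = 133.875 + 0.025Q → Q* = 488.8095, P* = 146.0952.
At Q = 219: demand price = 185.2 − 0.08·219 = 167.68; supply price = 133.875 + 0.025·219 = 139.35.
ΔQ = 488.8095 − 219 = 269.8095; wedge = 167.68 − 139.35 = 28.33.
The triangle = ½ × 269.8095 × 28.33 = 3821.85.

3821.85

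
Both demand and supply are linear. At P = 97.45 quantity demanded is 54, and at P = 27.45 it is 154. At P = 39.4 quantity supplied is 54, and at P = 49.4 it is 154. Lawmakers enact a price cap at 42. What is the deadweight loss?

867.23

Demand slope = (27.45 − 97.45)/(154 − 54) = −0.7, so P = 135.25 − 0.7Q.
Supply slope = (49.4 − 39.4)/(154 − 54) = 0.1, so P = 34 + 0.1Q.
Competitive equilibrium: 135.25 − 0.7Q = 34 + 0.1Q → Q* = 126.5625, P* = 46.6563.
At the ceiling P = 42, quantity supplied = (42 − 34)/0.1 = 80.
Willingness to pay at Q' = 80: 135.25 − 0.7·80 = 79.25.
ΔQ = 126.5625 − 80 = 46.5625; wedge = 79.25 − 42 = 37.25.
Deadweight loss = ½ × 46.5625 × 37.25 = 867.23.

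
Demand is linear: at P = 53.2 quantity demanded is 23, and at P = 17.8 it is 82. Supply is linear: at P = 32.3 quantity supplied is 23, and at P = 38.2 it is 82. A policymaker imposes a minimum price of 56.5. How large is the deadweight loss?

Demand slope = (17.8 − 53.2)/(82 − 23) = −0.6, so P = 67 − 0.6Q.
Supply slope = (38.2 − 32.3)/(82 − 23) = 0.1, so P = 30 + 0.1Q.
Competitive equilibrium: 67 − 0.6Q = 30 + 0.1Q → Q* = 52.8571, P* = 35.2857.
At the floor P = 56.5, quantity demanded = (67 − 56.5)/0.6 = 17.5.
Sellers' marginal cost at Q' = 17.5: 30 + 0.1·17.5 = 31.75.
ΔQ = 52.8571 − 17.5 = 35.3571; wedge = 56.5 − 31.75 = 24.75.
The triangle = ½ × 35.3571 × 24.75 = 437.54.

437.54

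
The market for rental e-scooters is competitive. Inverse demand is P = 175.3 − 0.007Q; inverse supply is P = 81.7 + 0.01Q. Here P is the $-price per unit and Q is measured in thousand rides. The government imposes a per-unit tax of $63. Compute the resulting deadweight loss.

$116735.29 thousand

Competitive equilibrium: 175.3 − 0.007Q = 81.7 + 0.01Q → Q* = 5505.88235, P* = 136.75882.
With the tax, the buyer price exceeds the seller price by 63: (175.3 − 0.007Q) − (81.7 + 0.01Q) = 63 → Q' = 1800.
ΔQ = 5505.88235 − 1800 = 3705.88235; the wedge equals the tax, 63.
The triangle = ½ × 3705.88235 × 63 = $116735.29 thousand.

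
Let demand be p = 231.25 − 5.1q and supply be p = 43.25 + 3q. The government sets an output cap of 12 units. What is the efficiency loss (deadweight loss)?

Competitive equilibrium: 231.25 − 5.1q = 43.25 + 3q → q* = 23.2099, p* = 112.8796.
At q = 12: demand price = 231.25 − 5.1·12 = 170.05; supply price = 43.25 + 3·12 = 79.25.
Δq = 23.2099 − 12 = 11.2099; wedge = 170.05 − 79.25 = 90.8.
Deadweight loss = ½ × 11.2099 × 90.8 = 508.93.

508.93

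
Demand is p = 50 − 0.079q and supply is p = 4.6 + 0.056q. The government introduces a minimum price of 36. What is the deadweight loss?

1708.21

Competitive equilibrium: 50 − 0.079q = 4.6 + 0.056q → q* = 336.2963, p* = 23.43259.
At the floor p = 36, quantity demanded = (50 − 36)/0.079 = 177.21519.
Sellers' marginal cost at q' = 177.21519: 4.6 + 0.056·177.21519 = 14.52405.
Δq = 336.2963 − 177.21519 = 159.08111; wedge = 36 − 14.52405 = 21.47595.
Welfare loss = ½ × 159.08111 × 21.47595 = 1708.21.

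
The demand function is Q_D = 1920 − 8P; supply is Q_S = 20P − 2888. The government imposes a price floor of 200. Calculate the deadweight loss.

4480.46

In inverse form: demand P = 240 − 0.125Q, supply P = 144.4 + 0.05Q.
Competitive equilibrium: 240 − 0.125Q = 144.4 + 0.05Q → Q* = 546.2857, P* = 171.7143.
At the floor P = 200, quantity demanded = (240 − 200)/0.125 = 320.
Sellers' marginal cost at Q' = 320: 144.4 + 0.05·320 = 160.4.
ΔQ = 546.2857 − 320 = 226.2857; wedge = 200 − 160.4 = 39.6.
Welfare loss = ½ × 226.2857 × 39.6 = 4480.46.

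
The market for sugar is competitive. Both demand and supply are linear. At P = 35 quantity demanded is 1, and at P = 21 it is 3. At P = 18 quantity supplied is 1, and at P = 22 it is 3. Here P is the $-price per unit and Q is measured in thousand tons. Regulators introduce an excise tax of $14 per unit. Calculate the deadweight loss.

Demand slope = (21 − 35)/(3 − 1) = −7, so P = 42 − 7Q.
Supply slope = (22 − 18)/(3 − 1) = 2, so P = 16 + 2Q.
Competitive equilibrium: 42 − 7Q = 16 + 2Q → Q* = 2.8889, P* = 21.7778.
With the tax, the buyer price exceeds the seller price by 14: (42 − 7Q) − (16 + 2Q) = 14 → Q' = 1.3333.
ΔQ = 2.8889 − 1.3333 = 1.5556; the wedge equals the tax, 14.
DWL = ½ × 1.5556 × 14 = $10.89 thousand.

$10.89 thousand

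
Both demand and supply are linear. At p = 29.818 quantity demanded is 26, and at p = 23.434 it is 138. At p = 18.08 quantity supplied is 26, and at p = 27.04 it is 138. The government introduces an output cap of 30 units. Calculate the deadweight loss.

456.99

Demand slope = (23.434 − 29.818)/(138 − 26) = −0.057, so p = 31.3 − 0.057q.
Supply slope = (27.04 − 18.08)/(138 − 26) = 0.08, so p = 16 + 0.08q.
Competitive equilibrium: 31.3 − 0.057q = 16 + 0.08q → q* = 111.6788, p* = 24.9343.
At q = 30: demand price = 31.3 − 0.057·30 = 29.59; supply price = 16 + 0.08·30 = 18.4.
Δq = 111.6788 − 30 = 81.6788; wedge = 29.59 − 18.4 = 11.19.
Welfare loss = ½ × 81.6788 × 11.19 = 456.99.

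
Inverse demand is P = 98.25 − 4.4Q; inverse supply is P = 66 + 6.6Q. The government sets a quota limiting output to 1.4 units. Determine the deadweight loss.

12.91

Competitive equilibrium: 98.25 − 4.4Q = 66 + 6.6Q → Q* = 2.9318, P* = 85.35.
At Q = 1.4: demand price = 98.25 − 4.4·1.4 = 92.09; supply price = 66 + 6.6·1.4 = 75.24.
ΔQ = 2.9318 − 1.4 = 1.5318; wedge = 92.09 − 75.24 = 16.85.
Deadweight loss = ½ × 1.5318 × 16.85 = 12.91.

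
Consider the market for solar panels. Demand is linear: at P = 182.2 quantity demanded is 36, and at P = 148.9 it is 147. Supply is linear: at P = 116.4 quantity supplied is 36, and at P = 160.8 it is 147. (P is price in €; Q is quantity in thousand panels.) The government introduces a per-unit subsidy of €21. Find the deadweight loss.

Demand slope = (148.9 − 182.2)/(147 − 36) = −0.3, so P = 193 − 0.3Q.
Supply slope = (160.8 − 116.4)/(147 − 36) = 0.4, so P = 102 + 0.4Q.
Competitive equilibrium: 193 − 0.3Q = 102 + 0.4Q → Q* = 130, P* = 154.
The subsidy lowers effective supply by 21: P = 81 + 0.4Q.
New quantity: 193 − 0.3Q = 81 + 0.4Q → Q' = 160.
Overproduction ΔQ = 160 − 130 = 30; wedge = subsidy = 21.
The triangle = ½ × 30 × 21 = €315 thousand.

€315 thousand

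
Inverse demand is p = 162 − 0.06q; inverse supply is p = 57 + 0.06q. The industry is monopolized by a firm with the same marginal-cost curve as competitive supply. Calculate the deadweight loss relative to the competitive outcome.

5104.17

Competitive equilibrium: 162 − 0.06q = 57 + 0.06q → q* = 875, p* = 109.5.
Marginal revenue: MR = 162 − 0.12q. Set MR = MC: 162 − 0.12q = 57 + 0.06q → q_m = 583.3333.
Price p_m = 162 − 0.06·583.3333 = 127; MC(q_m) = 57 + 0.06·583.3333 = 92.
Competitive q* = 875, so Δq = 291.6667; wedge = 127 − 92 = 35.
Welfare loss = ½ × 291.6667 × 35 = 5104.17.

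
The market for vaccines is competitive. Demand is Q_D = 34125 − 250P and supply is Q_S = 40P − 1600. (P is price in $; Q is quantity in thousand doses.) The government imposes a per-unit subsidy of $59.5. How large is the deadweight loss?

In inverse form: demand P = 136.5 − 0.004Q, supply P = 40 + 0.025Q.
Competitive equilibrium: 136.5 − 0.004Q = 40 + 0.025Q → Q* = 3327.5862, P* = 123.1897.
The subsidy lowers effective supply by 59.5: P = 0.025Q − 19.5.
New quantity: 136.5 − 0.004Q = 0.025Q − 19.5 → Q' = 5379.3103.
Overproduction ΔQ = 5379.3103 − 3327.5862 = 2051.7241; wedge = subsidy = 59.5.
Welfare loss = ½ × 2051.7241 × 59.5 = $61038.79 thousand.

$61038.79 thousand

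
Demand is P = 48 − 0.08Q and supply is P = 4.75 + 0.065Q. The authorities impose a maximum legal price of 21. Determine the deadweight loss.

168.97

Competitive equilibrium: 48 − 0.08Q = 4.75 + 0.065Q → Q* = 298.2759, P* = 24.1379.
At the ceiling P = 21, quantity supplied = (21 − 4.75)/0.065 = 250.
Willingness to pay at Q' = 250: 48 − 0.08·250 = 28.
ΔQ = 298.2759 − 250 = 48.2759; wedge = 28 − 21 = 7.
DWL = ½ × 48.2759 × 7 = 168.97.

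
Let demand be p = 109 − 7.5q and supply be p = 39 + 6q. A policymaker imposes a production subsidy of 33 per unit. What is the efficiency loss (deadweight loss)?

40.33

Competitive equilibrium: 109 − 7.5q = 39 + 6q → q* = 5.1852, p* = 70.1111.
The subsidy lowers effective supply by 33: p = 6 + 6q.
New quantity: 109 − 7.5q = 6 + 6q → q' = 7.6296.
Overproduction Δq = 7.6296 − 5.1852 = 2.4444; wedge = subsidy = 33.
Deadweight loss = ½ × 2.4444 × 33 = 40.33.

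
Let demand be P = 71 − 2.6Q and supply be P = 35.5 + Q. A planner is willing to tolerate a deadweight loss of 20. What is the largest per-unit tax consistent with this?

Competitive equilibrium: 71 − 2.6Q = 35.5 + Q → Q* = 9.8611, P* = 45.3611.
A tax t gives ΔQ = t/3.6 and wedge t, so DWL = t²/7.2.
t²/7.2 = 20 → t² = 144 → t = 12.

12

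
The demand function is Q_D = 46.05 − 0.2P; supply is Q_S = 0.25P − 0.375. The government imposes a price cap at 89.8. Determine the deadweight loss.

50.25

In inverse form: demand P = 230.25 − 5Q, supply P = 1.5 + 4Q.
Competitive equilibrium: 230.25 − 5Q = 1.5 + 4Q → Q* = 25.4167, P* = 103.1667.
At the ceiling P = 89.8, quantity supplied = (89.8 − 1.5)/4 = 22.075.
Willingness to pay at Q' = 22.075: 230.25 − 5·22.075 = 119.875.
ΔQ = 25.4167 − 22.075 = 3.3417; wedge = 119.875 − 89.8 = 30.075.
Deadweight loss = ½ × 3.3417 × 30.075 = 50.25.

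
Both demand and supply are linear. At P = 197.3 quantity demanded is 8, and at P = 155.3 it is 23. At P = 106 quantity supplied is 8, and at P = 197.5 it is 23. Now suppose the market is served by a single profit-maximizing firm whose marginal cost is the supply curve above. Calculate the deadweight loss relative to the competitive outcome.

Demand slope = (155.3 − 197.3)/(23 − 8) = −2.8, so P = 219.7 − 2.8Q.
Supply slope = (197.5 − 106)/(23 − 8) = 6.1, so P = 57.2 + 6.1Q.
Competitive equilibrium: 219.7 − 2.8Q = 57.2 + 6.1Q → Q* = 18.2584, P* = 168.5764.
Marginal revenue: MR = 219.7 − 5.6Q. Set MR = MC: 219.7 − 5.6Q = 57.2 + 6.1Q → Q_m = 13.8889.
Price P_m = 219.7 − 2.8·13.8889 = 180.8111; MC(Q_m) = 57.2 + 6.1·13.8889 = 141.9223.
Competitive Q* = 18.2584, so ΔQ = 4.3695; wedge = 180.8111 − 141.9223 = 38.8888.
Deadweight loss = ½ × 4.3695 × 38.8888 = 84.96.

84.96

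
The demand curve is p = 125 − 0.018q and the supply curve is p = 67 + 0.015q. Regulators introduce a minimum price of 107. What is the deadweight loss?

9469.70

Competitive equilibrium: 125 − 0.018q = 67 + 0.015q → q* = 1757.5758, p* = 93.3636.
At the floor p = 107, quantity demanded = (125 − 107)/0.018 = 1000.
Sellers' marginal cost at q' = 1000: 67 + 0.015·1000 = 82.
Δq = 1757.5758 − 1000 = 757.5758; wedge = 107 − 82 = 25.
Welfare loss = ½ × 757.5758 × 25 = 9469.70.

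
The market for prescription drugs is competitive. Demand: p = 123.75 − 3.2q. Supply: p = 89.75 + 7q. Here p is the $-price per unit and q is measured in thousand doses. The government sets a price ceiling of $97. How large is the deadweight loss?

Competitive equilibrium: 123.75 − 3.2q = 89.75 + 7q → q* = 3.3333, p* = 113.0833.
At the ceiling p = 97, quantity supplied = (97 − 89.75)/7 = 1.0357.
Willingness to pay at q' = 1.0357: 123.75 − 3.2·1.0357 = 120.4358.
Δq = 3.3333 − 1.0357 = 2.2976; wedge = 120.4358 − 97 = 23.4358.
The triangle = ½ × 2.2976 × 23.4358 = $26.92 thousand.

$26.92 thousand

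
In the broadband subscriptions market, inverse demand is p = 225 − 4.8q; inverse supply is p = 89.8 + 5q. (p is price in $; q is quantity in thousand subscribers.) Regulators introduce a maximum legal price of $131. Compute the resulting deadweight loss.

$151.25 thousand

Competitive equilibrium: 225 − 4.8q = 89.8 + 5q → q* = 13.7959, p* = 158.7796.
At the ceiling p = 131, quantity supplied = (131 − 89.8)/5 = 8.24.
Willingness to pay at q' = 8.24: 225 − 4.8·8.24 = 185.448.
Δq = 13.7959 − 8.24 = 5.5559; wedge = 185.448 − 131 = 54.448.
DWL = ½ × 5.5559 × 54.448 = $151.25 thousand.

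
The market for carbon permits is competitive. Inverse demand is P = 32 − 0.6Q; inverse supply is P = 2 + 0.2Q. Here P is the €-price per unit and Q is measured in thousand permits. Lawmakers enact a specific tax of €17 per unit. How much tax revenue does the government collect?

€276.25 thousand

Competitive equilibrium: 32 − 0.6Q = 2 + 0.2Q → Q* = 37.5, P* = 9.5.
With the tax, the buyer price exceeds the seller price by 17: (32 − 0.6Q) − (2 + 0.2Q) = 17 → Q' = 16.25.
Tax revenue = 17 × 16.25 = €276.25 thousand.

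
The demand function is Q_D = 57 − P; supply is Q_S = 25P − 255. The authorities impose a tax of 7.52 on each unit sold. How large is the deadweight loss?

27.19

In inverse form: demand P = 57 − Q, supply P = 10.2 + 0.04Q.
Competitive equilibrium: 57 − Q = 10.2 + 0.04Q → Q* = 45, P* = 12.
With the tax, the buyer price exceeds the seller price by 7.52: (57 − Q) − (10.2 + 0.04Q) = 7.52 → Q' = 37.7692.
ΔQ = 45 − 37.7692 = 7.2308; the wedge equals the tax, 7.52.
The triangle = ½ × 7.2308 × 7.52 = 27.19.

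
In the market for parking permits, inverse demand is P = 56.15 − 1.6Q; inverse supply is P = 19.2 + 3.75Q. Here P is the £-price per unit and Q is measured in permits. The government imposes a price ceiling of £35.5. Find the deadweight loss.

Competitive equilibrium: 56.15 − 1.6Q = 19.2 + 3.75Q → Q* = 6.9065, P* = 45.0995.
At the ceiling P = 35.5, quantity supplied = (35.5 − 19.2)/3.75 = 4.3467.
Willingness to pay at Q' = 4.3467: 56.15 − 1.6·4.3467 = 49.1953.
ΔQ = 6.9065 − 4.3467 = 2.5598; wedge = 49.1953 − 35.5 = 13.6953.
The triangle = ½ × 2.5598 × 13.6953 = £17.53.

£17.53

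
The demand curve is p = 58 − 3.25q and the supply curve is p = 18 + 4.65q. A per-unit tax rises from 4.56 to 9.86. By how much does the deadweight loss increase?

Competitive equilibrium: 58 − 3.25q = 18 + 4.65q → q* = 5.0633, p* = 41.5443.
For a per-unit tax t: Δq = t/7.9, so DWL = ½·t·(t/7.9) = t²/15.8.
At t = 4.56: DWL = 1.316. At t = 9.86: DWL = 6.153.
Increase = 6.153 − 1.316 = 4.84.

4.84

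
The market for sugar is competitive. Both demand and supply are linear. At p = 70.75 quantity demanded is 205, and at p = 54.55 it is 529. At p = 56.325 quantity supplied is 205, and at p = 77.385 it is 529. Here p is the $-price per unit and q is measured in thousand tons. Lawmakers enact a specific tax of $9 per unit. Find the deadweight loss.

Demand slope = (54.55 − 70.75)/(529 − 205) = −0.05, so p = 81 − 0.05q.
Supply slope = (77.385 − 56.325)/(529 − 205) = 0.065, so p = 43 + 0.065q.
Competitive equilibrium: 81 − 0.05q = 43 + 0.065q → q* = 330.4348, p* = 64.4783.
With the tax, the buyer price exceeds the seller price by 9: (81 − 0.05q) − (43 + 0.065q) = 9 → q' = 252.1739.
Δq = 330.4348 − 252.1739 = 78.2609; the wedge equals the tax, 9.
Welfare loss = ½ × 78.2609 × 9 = $352.17 thousand.

$352.17 thousand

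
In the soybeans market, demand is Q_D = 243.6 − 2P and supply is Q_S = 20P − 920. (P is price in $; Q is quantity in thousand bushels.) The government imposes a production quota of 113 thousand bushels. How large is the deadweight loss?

In inverse form: demand P = 121.8 − 0.5Q, supply P = 46 + 0.05Q.
Competitive equilibrium: 121.8 − 0.5Q = 46 + 0.05Q → Q* = 137.8182, P* = 52.8909.
At Q = 113: demand price = 121.8 − 0.5·113 = 65.3; supply price = 46 + 0.05·113 = 51.65.
ΔQ = 137.8182 − 113 = 24.8182; wedge = 65.3 − 51.65 = 13.65.
Deadweight loss = ½ × 24.8182 × 13.65 = $169.38 thousand.

$169.38 thousand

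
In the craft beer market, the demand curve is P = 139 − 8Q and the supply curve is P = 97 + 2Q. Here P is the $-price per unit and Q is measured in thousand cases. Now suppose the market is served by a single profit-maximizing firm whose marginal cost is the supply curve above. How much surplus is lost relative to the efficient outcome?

Competitive equilibrium: 139 − 8Q = 97 + 2Q → Q* = 4.2, P* = 105.4.
Marginal revenue: MR = 139 − 16Q. Set MR = MC: 139 − 16Q = 97 + 2Q → Q_m = 2.3333.
Price P_m = 139 − 8·2.3333 = 120.3336; MC(Q_m) = 97 + 2·2.3333 = 101.6666.
Competitive Q* = 4.2, so ΔQ = 1.8667; wedge = 120.3336 − 101.6666 = 18.667.
DWL = ½ × 1.8667 × 18.667 = $17.42 thousand.

$17.42 thousand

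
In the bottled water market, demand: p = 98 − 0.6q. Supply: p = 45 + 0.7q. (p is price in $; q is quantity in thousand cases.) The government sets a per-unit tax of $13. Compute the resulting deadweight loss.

Competitive equilibrium: 98 − 0.6q = 45 + 0.7q → q* = 40.7692, p* = 73.5385.
With the tax, the buyer price exceeds the seller price by 13: (98 − 0.6q) − (45 + 0.7q) = 13 → q' = 30.7692.
Δq = 40.7692 − 30.7692 = 10; the wedge equals the tax, 13.
Welfare loss = ½ × 10 × 13 = $65 thousand.

$65 thousand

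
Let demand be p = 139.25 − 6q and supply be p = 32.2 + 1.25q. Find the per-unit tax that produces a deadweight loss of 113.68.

Competitive equilibrium: 139.25 − 6q = 32.2 + 1.25q → q* = 14.7655, p* = 50.6569.
A tax t gives Δq = t/7.25 and wedge t, so DWL = t²/14.5.
t²/14.5 = 113.68 → t² = 1648.36 → t = 40.6.

40.6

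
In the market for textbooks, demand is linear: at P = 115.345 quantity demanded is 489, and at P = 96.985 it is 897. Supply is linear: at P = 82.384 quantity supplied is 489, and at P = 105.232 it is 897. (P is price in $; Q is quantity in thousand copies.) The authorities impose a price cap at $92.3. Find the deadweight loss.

Demand slope = (96.985 − 115.345)/(897 − 489) = −0.045, so P = 137.35 − 0.045Q.
Supply slope = (105.232 − 82.384)/(897 − 489) = 0.056, so P = 55 + 0.056Q.
Competitive equilibrium: 137.35 − 0.045Q = 55 + 0.056Q → Q* = 815.34653, P* = 100.65941.
At the ceiling P = 92.3, quantity supplied = (92.3 − 55)/0.056 = 666.07143.
Willingness to pay at Q' = 666.07143: 137.35 − 0.045·666.07143 = 107.37679.
ΔQ = 815.34653 − 666.07143 = 149.2751; wedge = 107.37679 − 92.3 = 15.07679.
DWL = ½ × 149.2751 × 15.07679 = $1125.29 thousand.

$1125.29 thousand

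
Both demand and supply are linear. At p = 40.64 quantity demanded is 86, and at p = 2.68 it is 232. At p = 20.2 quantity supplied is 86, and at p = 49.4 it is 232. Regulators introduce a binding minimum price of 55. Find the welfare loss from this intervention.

Demand slope = (2.68 − 40.64)/(232 − 86) = −0.26, so p = 63 − 0.26q.
Supply slope = (49.4 − 20.2)/(232 − 86) = 0.2, so p = 3 + 0.2q.
Competitive equilibrium: 63 − 0.26q = 3 + 0.2q → q* = 130.4348, p* = 29.087.
At the floor p = 55, quantity demanded = (63 − 55)/0.26 = 30.7692.
Sellers' marginal cost at q' = 30.7692: 3 + 0.2·30.7692 = 9.1538.
Δq = 130.4348 − 30.7692 = 99.6656; wedge = 55 − 9.1538 = 45.8462.
The triangle = ½ × 99.6656 × 45.8462 = 2284.64.

2284.64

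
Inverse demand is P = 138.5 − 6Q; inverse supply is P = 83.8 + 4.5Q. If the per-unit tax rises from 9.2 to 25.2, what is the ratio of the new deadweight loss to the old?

7.503

Competitive equilibrium: 138.5 − 6Q = 83.8 + 4.5Q → Q* = 5.2095, P* = 107.2429.
For a per-unit tax t: ΔQ = t/10.5, so DWL = ½·t·(t/10.5) = t²/21.
At t = 9.2: DWL = 4.030. At t = 25.2: DWL = 30.24.
Ratio = (25.2/9.2)² = 7.503.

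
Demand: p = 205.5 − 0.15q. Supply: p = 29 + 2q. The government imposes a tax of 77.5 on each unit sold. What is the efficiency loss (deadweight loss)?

Competitive equilibrium: 205.5 − 0.15q = 29 + 2q → q* = 82.093, p* = 193.186.
With the tax, the buyer price exceeds the seller price by 77.5: (205.5 − 0.15q) − (29 + 2q) = 77.5 → q' = 46.0465.
Δq = 82.093 − 46.0465 = 36.0465; the wedge equals the tax, 77.5.
DWL = ½ × 36.0465 × 77.5 = 1396.80.

1396.80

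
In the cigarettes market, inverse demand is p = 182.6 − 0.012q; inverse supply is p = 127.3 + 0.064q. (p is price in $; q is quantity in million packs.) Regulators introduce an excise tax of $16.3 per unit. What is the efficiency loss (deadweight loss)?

Competitive equilibrium: 182.6 − 0.012q = 127.3 + 0.064q → q* = 727.6316, p* = 173.8684.
With the tax, the buyer price exceeds the seller price by 16.3: (182.6 − 0.012q) − (127.3 + 0.064q) = 16.3 → q' = 513.1579.
Δq = 727.6316 − 513.1579 = 214.4737; the wedge equals the tax, 16.3.
Welfare loss = ½ × 214.4737 × 16.3 = $1747.96 million.

$1747.96 million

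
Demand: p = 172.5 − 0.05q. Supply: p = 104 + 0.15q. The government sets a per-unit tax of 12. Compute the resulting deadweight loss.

Competitive equilibrium: 172.5 − 0.05q = 104 + 0.15q → q* = 342.5, p* = 155.375.
With the tax, the buyer price exceeds the seller price by 12: (172.5 − 0.05q) − (104 + 0.15q) = 12 → q' = 282.5.
Δq = 342.5 − 282.5 = 60; the wedge equals the tax, 12.
DWL = ½ × 60 × 12 = 360.

360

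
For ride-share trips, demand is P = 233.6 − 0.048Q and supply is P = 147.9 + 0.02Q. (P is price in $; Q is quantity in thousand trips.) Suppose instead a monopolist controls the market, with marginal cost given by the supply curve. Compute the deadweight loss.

$9246.75 thousand

Competitive equilibrium: 233.6 − 0.048Q = 147.9 + 0.02Q → Q* = 1260.29412, P* = 173.10588.
Marginal revenue: MR = 233.6 − 0.096Q. Set MR = MC: 233.6 − 0.096Q = 147.9 + 0.02Q → Q_m = 738.7931.
Price P_m = 233.6 − 0.048·738.7931 = 198.13793; MC(Q_m) = 147.9 + 0.02·738.7931 = 162.67586.
Competitive Q* = 1260.29412, so ΔQ = 521.50102; wedge = 198.13793 − 162.67586 = 35.46207.
DWL = ½ × 521.50102 × 35.46207 = $9246.75 thousand.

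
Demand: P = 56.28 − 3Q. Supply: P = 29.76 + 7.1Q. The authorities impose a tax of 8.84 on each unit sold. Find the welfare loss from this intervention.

Competitive equilibrium: 56.28 − 3Q = 29.76 + 7.1Q → Q* = 2.6257, P* = 48.4028.
With the tax, the buyer price exceeds the seller price by 8.84: (56.28 − 3Q) − (29.76 + 7.1Q) = 8.84 → Q' = 1.7505.
ΔQ = 2.6257 − 1.7505 = 0.8752; the wedge equals the tax, 8.84.
Welfare loss = ½ × 0.8752 × 8.84 = 3.87.

3.87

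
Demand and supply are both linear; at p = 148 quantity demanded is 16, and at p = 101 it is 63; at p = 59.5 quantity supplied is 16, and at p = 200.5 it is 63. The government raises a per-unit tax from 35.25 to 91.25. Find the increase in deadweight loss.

Demand slope = (101 − 148)/(63 − 16) = −1, so p = 164 − q.
Supply slope = (200.5 − 59.5)/(63 − 16) = 3, so p = 11.5 + 3q.
Competitive equilibrium: 164 − q = 11.5 + 3q → q* = 38.125, p* = 125.875.
For a per-unit tax t: Δq = t/4, so DWL = ½·t·(t/4) = t²/8.
At t = 35.25: DWL = 155.32. At t = 91.25: DWL = 1040.82.
Increase = 1040.82 − 155.32 = 885.50.

885.50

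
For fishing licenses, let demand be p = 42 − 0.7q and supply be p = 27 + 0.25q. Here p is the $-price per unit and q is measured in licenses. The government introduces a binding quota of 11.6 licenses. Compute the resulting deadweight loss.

Competitive equilibrium: 42 − 0.7q = 27 + 0.25q → q* = 15.7895, p* = 30.9474.
At q = 11.6: demand price = 42 − 0.7·11.6 = 33.88; supply price = 27 + 0.25·11.6 = 29.9.
Δq = 15.7895 − 11.6 = 4.1895; wedge = 33.88 − 29.9 = 3.98.
Deadweight loss = ½ × 4.1895 × 3.98 = $8.34.

$8.34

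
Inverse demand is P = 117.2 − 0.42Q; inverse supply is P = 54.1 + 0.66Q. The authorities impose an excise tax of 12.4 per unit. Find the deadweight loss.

71.19

Competitive equilibrium: 117.2 − 0.42Q = 54.1 + 0.66Q → Q* = 58.4259, P* = 92.6611.
With the tax, the buyer price exceeds the seller price by 12.4: (117.2 − 0.42Q) − (54.1 + 0.66Q) = 12.4 → Q' = 46.9444.
ΔQ = 58.4259 − 46.9444 = 11.4815; the wedge equals the tax, 12.4.
Welfare loss = ½ × 11.4815 × 12.4 = 71.19.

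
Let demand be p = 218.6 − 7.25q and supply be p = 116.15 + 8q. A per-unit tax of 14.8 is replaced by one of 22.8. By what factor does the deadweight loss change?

2.373

Competitive equilibrium: 218.6 − 7.25q = 116.15 + 8q → q* = 6.718, p* = 169.8943.
For a per-unit tax t: Δq = t/15.25, so DWL = ½·t·(t/15.25) = t²/30.5.
At t = 14.8: DWL = 7.182. At t = 22.8: DWL = 17.044.
Ratio = (22.8/14.8)² = 2.373.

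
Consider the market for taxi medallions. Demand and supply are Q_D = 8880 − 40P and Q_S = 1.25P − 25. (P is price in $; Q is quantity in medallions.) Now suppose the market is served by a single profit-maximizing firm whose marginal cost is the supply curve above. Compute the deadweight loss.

$21.39

In inverse form: demand P = 222 − 0.025Q, supply P = 20 + 0.8Q.
Competitive equilibrium: 222 − 0.025Q = 20 + 0.8Q → Q* = 244.8485, P* = 215.8788.
Marginal revenue: MR = 222 − 0.05Q. Set MR = MC: 222 − 0.05Q = 20 + 0.8Q → Q_m = 237.6471.
Price P_m = 222 − 0.025·237.6471 = 216.0588; MC(Q_m) = 20 + 0.8·237.6471 = 210.1177.
Competitive Q* = 244.8485, so ΔQ = 7.2014; wedge = 216.0588 − 210.1177 = 5.9411.
The triangle = ½ × 7.2014 × 5.9411 = $21.39.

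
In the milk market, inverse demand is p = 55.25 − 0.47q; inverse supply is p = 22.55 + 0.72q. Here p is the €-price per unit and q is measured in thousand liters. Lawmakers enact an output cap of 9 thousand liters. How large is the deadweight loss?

Competitive equilibrium: 55.25 − 0.47q = 22.55 + 0.72q → q* = 27.479, p* = 42.3349.
At q = 9: demand price = 55.25 − 0.47·9 = 51.02; supply price = 22.55 + 0.72·9 = 29.03.
Δq = 27.479 − 9 = 18.479; wedge = 51.02 − 29.03 = 21.99.
The triangle = ½ × 18.479 × 21.99 = €203.18 thousand.

€203.18 thousand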